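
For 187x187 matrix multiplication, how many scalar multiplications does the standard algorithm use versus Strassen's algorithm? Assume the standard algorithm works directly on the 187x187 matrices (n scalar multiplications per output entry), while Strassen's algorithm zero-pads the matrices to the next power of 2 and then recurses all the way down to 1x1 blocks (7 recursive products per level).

Matrix multiplication for 187x187 matrices:

Strassen's algorithm requires power-of-2 dimensions. Pad 187x187 to 256x256 (next power of 2).

Standard algorithm: 187^3 = 6539203 multiplications
Strassen's algorithm: 7^(log2(256)) = 7^8 = 5764801 multiplications
Savings: 6539203 - 5764801 = 774402 multiplications

Standard: 6539203 multiplications (187^3). Strassen: 5764801 multiplications (7^8, after padding to 256x256). Strassen reduces 8 recursive multiplications to 7 at each level.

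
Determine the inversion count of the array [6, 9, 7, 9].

Finding inversions in [6, 9, 7, 9]:

(1, 2): arr[1]=9 > arr[2]=7

Total inversions: 1

The array has 1 inversion(s): (1,2). Each pair (i,j) satisfies i < j and arr[i] > arr[j].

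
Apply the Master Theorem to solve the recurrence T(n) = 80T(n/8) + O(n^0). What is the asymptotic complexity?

Master Theorem for T(n) = 80T(n/8) + O(n^0):

a = 80, b = 8, c = 0
log_b(a) = log_8(80) = 2.1073

Case 1: c = 0 < log_8(80) = 2.1073
T(n) = O(n^(log_8 80))

For T(n) = 80T(n/8) + O(n^0): log_8(80) = 2.1073. This is Case 1 of the Master Theorem (c < log_b(a), work dominated by leaves), giving O(n^(log_8 80)).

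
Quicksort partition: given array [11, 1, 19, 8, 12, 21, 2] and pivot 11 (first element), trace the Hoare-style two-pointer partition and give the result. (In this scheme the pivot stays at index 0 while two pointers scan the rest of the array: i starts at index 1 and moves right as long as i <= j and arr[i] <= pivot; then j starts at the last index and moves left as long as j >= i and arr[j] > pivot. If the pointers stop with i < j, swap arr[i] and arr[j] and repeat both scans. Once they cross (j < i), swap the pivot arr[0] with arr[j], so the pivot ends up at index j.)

Hoare-style two-pointer partition with pivot = 11:

Initial array: [11, 1, 19, 8, 12, 21, 2]

Pointers start at i = 1, j = 6.
i stops at index 2 (arr[2]=19 > 11), j stops at index 6 (arr[6]=2 <= 11): swap arr[2] and arr[6], array becomes [11, 1, 2, 8, 12, 21, 19]
i ends at 4, j ends at 3: the pointers have crossed (j < i), so scanning stops.

Swap pivot arr[0] with arr[3] to place pivot at position 3: [8, 1, 2, 11, 12, 21, 19]
Pivot position: 3

After partitioning with pivot 11, the array becomes [8, 1, 2, 11, 12, 21, 19]. The pivot is placed at index 3. All elements to the left of the pivot are <= 11, and all elements to the right are > 11.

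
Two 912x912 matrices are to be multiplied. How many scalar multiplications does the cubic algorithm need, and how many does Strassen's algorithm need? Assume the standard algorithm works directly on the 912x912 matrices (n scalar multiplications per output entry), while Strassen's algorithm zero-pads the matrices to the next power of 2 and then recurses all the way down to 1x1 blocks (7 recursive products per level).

Matrix multiplication for 912x912 matrices:

Strassen's algorithm requires power-of-2 dimensions. Pad 912x912 to 1024x1024 (next power of 2).

Standard algorithm: 912^3 = 758550528 multiplications
Strassen's algorithm: 7^(log2(1024)) = 7^10 = 282475249 multiplications
Savings: 758550528 - 282475249 = 476075279 multiplications

Standard: 758550528 multiplications (912^3). Strassen: 282475249 multiplications (7^10, after padding to 1024x1024). Strassen reduces 8 recursive multiplications to 7 at each level.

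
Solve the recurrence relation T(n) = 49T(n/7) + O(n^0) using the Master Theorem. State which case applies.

Master Theorem for T(n) = 49T(n/7) + O(n^0):

a = 49, b = 7, c = 0
log_b(a) = log_7(49) = 2.0000

Case 1: c = 0 < log_7(49) = 2.0000
T(n) = O(n^(log_7 49)) = O(n^2)

For T(n) = 49T(n/7) + O(n^0): log_7(49) = 2.0000. This is Case 1 of the Master Theorem (c < log_b(a), work dominated by leaves), giving O(n^2).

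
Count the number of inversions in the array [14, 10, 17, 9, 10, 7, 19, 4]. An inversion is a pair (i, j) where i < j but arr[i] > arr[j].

Finding inversions in [14, 10, 17, 9, 10, 7, 19, 4]:

(0, 1): arr[0]=14 > arr[1]=10
(0, 3): arr[0]=14 > arr[3]=9
(0, 4): arr[0]=14 > arr[4]=10
(0, 5): arr[0]=14 > arr[5]=7
(0, 7): arr[0]=14 > arr[7]=4
(1, 3): arr[1]=10 > arr[3]=9
(1, 5): arr[1]=10 > arr[5]=7
(1, 7): arr[1]=10 > arr[7]=4
(2, 3): arr[2]=17 > arr[3]=9
(2, 4): arr[2]=17 > arr[4]=10
(2, 5): arr[2]=17 > arr[5]=7
(2, 7): arr[2]=17 > arr[7]=4
(3, 5): arr[3]=9 > arr[5]=7
(3, 7): arr[3]=9 > arr[7]=4
(4, 5): arr[4]=10 > arr[5]=7
(4, 7): arr[4]=10 > arr[7]=4
(5, 7): arr[5]=7 > arr[7]=4
(6, 7): arr[6]=19 > arr[7]=4

Total inversions: 18

The array has 18 inversion(s): (0,1), (0,3), (0,4), (0,5), (0,7), (1,3), (1,5), (1,7), (2,3), (2,4), (2,5), (2,7), (3,5), (3,7), (4,5), (4,7), (5,7), (6,7). Each pair (i,j) satisfies i < j and arr[i] > arr[j].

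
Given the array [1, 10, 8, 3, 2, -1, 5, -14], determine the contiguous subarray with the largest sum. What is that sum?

Using Kadane's algorithm on [1, 10, 8, 3, 2, -1, 5, -14]:

Scanning through the array:
Position 1 (value 10): max_ending_here = 11, max_so_far = 11
Position 2 (value 8): max_ending_here = 19, max_so_far = 19
Position 3 (value 3): max_ending_here = 22, max_so_far = 22
Position 4 (value 2): max_ending_here = 24, max_so_far = 24
Position 5 (value -1): max_ending_here = 23, max_so_far = 24
Position 6 (value 5): max_ending_here = 28, max_so_far = 28
Position 7 (value -14): max_ending_here = 14, max_so_far = 28

Maximum subarray: [1, 10, 8, 3, 2, -1, 5]
Maximum sum: 28

The maximum subarray is [1, 10, 8, 3, 2, -1, 5] with sum 28. This subarray runs from index 0 to index 6.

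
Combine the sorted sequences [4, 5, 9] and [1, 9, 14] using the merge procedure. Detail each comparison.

Merging process:

Compare 4 vs 1: take 1 from right. Merged: [1]
Compare 4 vs 9: take 4 from left. Merged: [1, 4]
Compare 5 vs 9: take 5 from left. Merged: [1, 4, 5]
Compare 9 vs 9: take 9 from left. Merged: [1, 4, 5, 9]
Append remaining from right: [9, 14]. Merged: [1, 4, 5, 9, 9, 14]

Final merged array: [1, 4, 5, 9, 9, 14]
Total comparisons: 4

The merged array is [1, 4, 5, 9, 9, 14], requiring 4 comparisons. The merge step runs in O(n) time where n is the total number of elements.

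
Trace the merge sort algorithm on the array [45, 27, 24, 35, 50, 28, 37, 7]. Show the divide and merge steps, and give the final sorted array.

Merge sort trace:

Split: [45, 27, 24, 35, 50, 28, 37, 7] -> [45, 27, 24, 35] and [50, 28, 37, 7]
  Split: [45, 27, 24, 35] -> [45, 27] and [24, 35]
    Split: [45, 27] -> [45] and [27]
    Merge: [45] + [27] -> [27, 45]
    Split: [24, 35] -> [24] and [35]
    Merge: [24] + [35] -> [24, 35]
  Merge: [27, 45] + [24, 35] -> [24, 27, 35, 45]
  Split: [50, 28, 37, 7] -> [50, 28] and [37, 7]
    Split: [50, 28] -> [50] and [28]
    Merge: [50] + [28] -> [28, 50]
    Split: [37, 7] -> [37] and [7]
    Merge: [37] + [7] -> [7, 37]
  Merge: [28, 50] + [7, 37] -> [7, 28, 37, 50]
Merge: [24, 27, 35, 45] + [7, 28, 37, 50] -> [7, 24, 27, 28, 35, 37, 45, 50]

Final sorted array: [7, 24, 27, 28, 35, 37, 45, 50]

The merge sort proceeds by recursively splitting the array and merging sorted halves.
After all merges, the sorted array is [7, 24, 27, 28, 35, 37, 45, 50].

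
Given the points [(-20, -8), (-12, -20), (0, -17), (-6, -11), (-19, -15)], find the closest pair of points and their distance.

Computing all pairwise distances among 5 points:

d((-20, -8), (-12, -20)) = 14.4222
d((-20, -8), (0, -17)) = 21.9317
d((-20, -8), (-6, -11)) = 14.3178
d((-20, -8), (-19, -15)) = 7.0711 <-- minimum
d((-12, -20), (0, -17)) = 12.3693
d((-12, -20), (-6, -11)) = 10.8167
d((-12, -20), (-19, -15)) = 8.6023
d((0, -17), (-6, -11)) = 8.4853
d((0, -17), (-19, -15)) = 19.105
d((-6, -11), (-19, -15)) = 13.6015

Closest pair: (-20, -8) and (-19, -15) with distance 7.0711

The closest pair is (-20, -8) and (-19, -15) with Euclidean distance 7.0711. For 5 points, brute-force pairwise comparison is shown above. For large n, the divide-and-conquer algorithm (sort by x, recurse on halves, check the dividing strip) achieves O(n log n).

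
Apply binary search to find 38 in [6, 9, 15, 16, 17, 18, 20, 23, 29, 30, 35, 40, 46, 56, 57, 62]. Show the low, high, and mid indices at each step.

Binary search for 38 in [6, 9, 15, 16, 17, 18, 20, 23, 29, 30, 35, 40, 46, 56, 57, 62]:

lo=0, hi=15, mid=7, arr[mid]=23 -> 23 < 38, search right half
lo=8, hi=15, mid=11, arr[mid]=40 -> 40 > 38, search left half
lo=8, hi=10, mid=9, arr[mid]=30 -> 30 < 38, search right half
lo=10, hi=10, mid=10, arr[mid]=35 -> 35 < 38, search right half
lo=11 > hi=10, target 38 not found

Binary search determines that 38 is not in the array after 4 comparisons. The search space was exhausted without finding the target.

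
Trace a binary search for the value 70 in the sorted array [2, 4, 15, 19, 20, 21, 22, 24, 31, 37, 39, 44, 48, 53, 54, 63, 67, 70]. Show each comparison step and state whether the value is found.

Binary search for 70 in [2, 4, 15, 19, 20, 21, 22, 24, 31, 37, 39, 44, 48, 53, 54, 63, 67, 70]:

lo=0, hi=17, mid=8, arr[mid]=31 -> 31 < 70, search right half
lo=9, hi=17, mid=13, arr[mid]=53 -> 53 < 70, search right half
lo=14, hi=17, mid=15, arr[mid]=63 -> 63 < 70, search right half
lo=16, hi=17, mid=16, arr[mid]=67 -> 67 < 70, search right half
lo=17, hi=17, mid=17, arr[mid]=70 -> Found target at index 17!

Binary search finds 70 at index 17 after 5 comparisons. The search repeatedly halves the search space by comparing with the middle element.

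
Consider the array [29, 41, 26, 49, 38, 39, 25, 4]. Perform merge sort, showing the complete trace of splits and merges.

Merge sort trace:

Split: [29, 41, 26, 49, 38, 39, 25, 4] -> [29, 41, 26, 49] and [38, 39, 25, 4]
  Split: [29, 41, 26, 49] -> [29, 41] and [26, 49]
    Split: [29, 41] -> [29] and [41]
    Merge: [29] + [41] -> [29, 41]
    Split: [26, 49] -> [26] and [49]
    Merge: [26] + [49] -> [26, 49]
  Merge: [29, 41] + [26, 49] -> [26, 29, 41, 49]
  Split: [38, 39, 25, 4] -> [38, 39] and [25, 4]
    Split: [38, 39] -> [38] and [39]
    Merge: [38] + [39] -> [38, 39]
    Split: [25, 4] -> [25] and [4]
    Merge: [25] + [4] -> [4, 25]
  Merge: [38, 39] + [4, 25] -> [4, 25, 38, 39]
Merge: [26, 29, 41, 49] + [4, 25, 38, 39] -> [4, 25, 26, 29, 38, 39, 41, 49]

Final sorted array: [4, 25, 26, 29, 38, 39, 41, 49]

The merge sort proceeds by recursively splitting the array and merging sorted halves.
After all merges, the sorted array is [4, 25, 26, 29, 38, 39, 41, 49].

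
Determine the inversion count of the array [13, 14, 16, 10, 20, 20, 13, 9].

Finding inversions in [13, 14, 16, 10, 20, 20, 13, 9]:

(0, 3): arr[0]=13 > arr[3]=10
(0, 7): arr[0]=13 > arr[7]=9
(1, 3): arr[1]=14 > arr[3]=10
(1, 6): arr[1]=14 > arr[6]=13
(1, 7): arr[1]=14 > arr[7]=9
(2, 3): arr[2]=16 > arr[3]=10
(2, 6): arr[2]=16 > arr[6]=13
(2, 7): arr[2]=16 > arr[7]=9
(3, 7): arr[3]=10 > arr[7]=9
(4, 6): arr[4]=20 > arr[6]=13
(4, 7): arr[4]=20 > arr[7]=9
(5, 6): arr[5]=20 > arr[6]=13
(5, 7): arr[5]=20 > arr[7]=9
(6, 7): arr[6]=13 > arr[7]=9

Total inversions: 14

The array has 14 inversion(s): (0,3), (0,7), (1,3), (1,6), (1,7), (2,3), (2,6), (2,7), (3,7), (4,6), (4,7), (5,6), (5,7), (6,7). Each pair (i,j) satisfies i < j and arr[i] > arr[j].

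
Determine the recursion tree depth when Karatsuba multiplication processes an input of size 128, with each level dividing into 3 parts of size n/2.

For divide and conquer with division factor 2:

Problem sizes at each level:
Level 0: 128
Level 1: 64
Level 2: 32
Level 3: 16
Level 4: 8
Level 5: 4
Level 6: 2
Level 7: 1

The root is level 0 and the size-1 base case is level 7 (the tree spans levels 0 through 7, i.e. 8 levels counting the root), so the depth is the number of divisions: log_2(128) = 7

The recursion tree depth is log_2(128) = 7. At each level, the problem size is divided by 2, so it takes 7 divisions to reduce to a base case of size 1. The algorithm makes 3 recursive calls at each level.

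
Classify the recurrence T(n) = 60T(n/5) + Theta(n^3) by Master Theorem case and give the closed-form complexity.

Master Theorem for T(n) = 60T(n/5) + O(n^3):

a = 60, b = 5, c = 3
log_b(a) = log_5(60) = 2.5440

Case 3: c = 3 > log_5(60) = 2.5440
T(n) = O(n^3) = O(n^3)

For T(n) = 60T(n/5) + O(n^3): log_5(60) = 2.5440. This is Case 3 of the Master Theorem (c > log_b(a), work dominated by root), giving O(n^3).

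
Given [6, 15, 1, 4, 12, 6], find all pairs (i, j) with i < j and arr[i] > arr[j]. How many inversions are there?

Finding inversions in [6, 15, 1, 4, 12, 6]:

(0, 2): arr[0]=6 > arr[2]=1
(0, 3): arr[0]=6 > arr[3]=4
(1, 2): arr[1]=15 > arr[2]=1
(1, 3): arr[1]=15 > arr[3]=4
(1, 4): arr[1]=15 > arr[4]=12
(1, 5): arr[1]=15 > arr[5]=6
(4, 5): arr[4]=12 > arr[5]=6

Total inversions: 7

The array has 7 inversion(s): (0,2), (0,3), (1,2), (1,3), (1,4), (1,5), (4,5). Each pair (i,j) satisfies i < j and arr[i] > arr[j].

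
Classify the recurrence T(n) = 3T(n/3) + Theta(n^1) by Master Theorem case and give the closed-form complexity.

Master Theorem for T(n) = 3T(n/3) + O(n^1):

a = 3, b = 3, c = 1
log_b(a) = log_3(3) = 1.0000

Case 2: c = 1 = log_3(3) = 1.0000
T(n) = O(n^1 log n) = O(n log n)

For T(n) = 3T(n/3) + O(n^1): log_3(3) = 1.0000. This is Case 2 of the Master Theorem (c = log_b(a), equal work at all levels), giving O(n log n).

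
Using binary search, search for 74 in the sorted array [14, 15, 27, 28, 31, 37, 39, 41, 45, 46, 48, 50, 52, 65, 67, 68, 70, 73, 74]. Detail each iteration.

Binary search for 74 in [14, 15, 27, 28, 31, 37, 39, 41, 45, 46, 48, 50, 52, 65, 67, 68, 70, 73, 74]:

lo=0, hi=18, mid=9, arr[mid]=46 -> 46 < 74, search right half
lo=10, hi=18, mid=14, arr[mid]=67 -> 67 < 74, search right half
lo=15, hi=18, mid=16, arr[mid]=70 -> 70 < 74, search right half
lo=17, hi=18, mid=17, arr[mid]=73 -> 73 < 74, search right half
lo=18, hi=18, mid=18, arr[mid]=74 -> Found target at index 18!

Binary search finds 74 at index 18 after 5 comparisons. The search repeatedly halves the search space by comparing with the middle element.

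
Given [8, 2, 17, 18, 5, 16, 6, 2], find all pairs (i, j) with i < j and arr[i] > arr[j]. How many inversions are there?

Finding inversions in [8, 2, 17, 18, 5, 16, 6, 2]:

(0, 1): arr[0]=8 > arr[1]=2
(0, 4): arr[0]=8 > arr[4]=5
(0, 6): arr[0]=8 > arr[6]=6
(0, 7): arr[0]=8 > arr[7]=2
(2, 4): arr[2]=17 > arr[4]=5
(2, 5): arr[2]=17 > arr[5]=16
(2, 6): arr[2]=17 > arr[6]=6
(2, 7): arr[2]=17 > arr[7]=2
(3, 4): arr[3]=18 > arr[4]=5
(3, 5): arr[3]=18 > arr[5]=16
(3, 6): arr[3]=18 > arr[6]=6
(3, 7): arr[3]=18 > arr[7]=2
(4, 7): arr[4]=5 > arr[7]=2
(5, 6): arr[5]=16 > arr[6]=6
(5, 7): arr[5]=16 > arr[7]=2
(6, 7): arr[6]=6 > arr[7]=2

Total inversions: 16

The array has 16 inversion(s): (0,1), (0,4), (0,6), (0,7), (2,4), (2,5), (2,6), (2,7), (3,4), (3,5), (3,6), (3,7), (4,7), (5,6), (5,7), (6,7). Each pair (i,j) satisfies i < j and arr[i] > arr[j].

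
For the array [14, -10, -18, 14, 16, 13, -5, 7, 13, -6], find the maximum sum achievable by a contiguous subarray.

Using Kadane's algorithm on [14, -10, -18, 14, 16, 13, -5, 7, 13, -6]:

Scanning through the array:
Position 1 (value -10): max_ending_here = 4, max_so_far = 14
Position 2 (value -18): max_ending_here = -14, max_so_far = 14
Position 3 (value 14): max_ending_here = 14, max_so_far = 14
Position 4 (value 16): max_ending_here = 30, max_so_far = 30
Position 5 (value 13): max_ending_here = 43, max_so_far = 43
Position 6 (value -5): max_ending_here = 38, max_so_far = 43
Position 7 (value 7): max_ending_here = 45, max_so_far = 45
Position 8 (value 13): max_ending_here = 58, max_so_far = 58
Position 9 (value -6): max_ending_here = 52, max_so_far = 58

Maximum subarray: [14, 16, 13, -5, 7, 13]
Maximum sum: 58

The maximum subarray is [14, 16, 13, -5, 7, 13] with sum 58. This subarray runs from index 3 to index 8.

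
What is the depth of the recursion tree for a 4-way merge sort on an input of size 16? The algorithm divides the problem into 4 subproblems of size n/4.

For divide and conquer with division factor 4:

Problem sizes at each level:
Level 0: 16
Level 1: 4
Level 2: 1

The root is level 0 and the size-1 base case is level 2 (the tree spans levels 0 through 2, i.e. 3 levels counting the root), so the depth is the number of divisions: log_4(16) = 2

The recursion tree depth is log_4(16) = 2. At each level, the problem size is divided by 4, so it takes 2 divisions to reduce to a base case of size 1. The algorithm makes 4 recursive calls at each level.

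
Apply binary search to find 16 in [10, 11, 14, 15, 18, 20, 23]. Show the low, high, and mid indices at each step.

Binary search for 16 in [10, 11, 14, 15, 18, 20, 23]:

lo=0, hi=6, mid=3, arr[mid]=15 -> 15 < 16, search right half
lo=4, hi=6, mid=5, arr[mid]=20 -> 20 > 16, search left half
lo=4, hi=4, mid=4, arr[mid]=18 -> 18 > 16, search left half
lo=4 > hi=3, target 16 not found

Binary search determines that 16 is not in the array after 3 comparisons. The search space was exhausted without finding the target.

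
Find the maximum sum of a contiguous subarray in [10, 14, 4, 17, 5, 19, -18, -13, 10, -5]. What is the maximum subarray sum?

Using Kadane's algorithm on [10, 14, 4, 17, 5, 19, -18, -13, 10, -5]:

Scanning through the array:
Position 1 (value 14): max_ending_here = 24, max_so_far = 24
Position 2 (value 4): max_ending_here = 28, max_so_far = 28
Position 3 (value 17): max_ending_here = 45, max_so_far = 45
Position 4 (value 5): max_ending_here = 50, max_so_far = 50
Position 5 (value 19): max_ending_here = 69, max_so_far = 69
Position 6 (value -18): max_ending_here = 51, max_so_far = 69
Position 7 (value -13): max_ending_here = 38, max_so_far = 69
Position 8 (value 10): max_ending_here = 48, max_so_far = 69
Position 9 (value -5): max_ending_here = 43, max_so_far = 69

Maximum subarray: [10, 14, 4, 17, 5, 19]
Maximum sum: 69

The maximum subarray is [10, 14, 4, 17, 5, 19] with sum 69. This subarray runs from index 0 to index 5.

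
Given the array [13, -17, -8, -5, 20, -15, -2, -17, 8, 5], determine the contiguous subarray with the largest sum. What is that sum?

Using Kadane's algorithm on [13, -17, -8, -5, 20, -15, -2, -17, 8, 5]:

Scanning through the array:
Position 1 (value -17): max_ending_here = -4, max_so_far = 13
Position 2 (value -8): max_ending_here = -8, max_so_far = 13
Position 3 (value -5): max_ending_here = -5, max_so_far = 13
Position 4 (value 20): max_ending_here = 20, max_so_far = 20
Position 5 (value -15): max_ending_here = 5, max_so_far = 20
Position 6 (value -2): max_ending_here = 3, max_so_far = 20
Position 7 (value -17): max_ending_here = -14, max_so_far = 20
Position 8 (value 8): max_ending_here = 8, max_so_far = 20
Position 9 (value 5): max_ending_here = 13, max_so_far = 20

Maximum subarray: [20]
Maximum sum: 20

The maximum subarray is [20] with sum 20. This subarray runs from index 4 to index 4.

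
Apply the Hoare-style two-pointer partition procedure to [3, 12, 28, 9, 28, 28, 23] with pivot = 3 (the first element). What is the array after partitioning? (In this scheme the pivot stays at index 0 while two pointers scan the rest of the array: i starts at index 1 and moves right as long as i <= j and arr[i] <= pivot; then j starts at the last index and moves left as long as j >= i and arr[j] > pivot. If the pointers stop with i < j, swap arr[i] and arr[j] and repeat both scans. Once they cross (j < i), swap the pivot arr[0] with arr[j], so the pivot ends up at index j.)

Hoare-style two-pointer partition with pivot = 3:

Initial array: [3, 12, 28, 9, 28, 28, 23]

Pointers start at i = 1, j = 6.
i ends at 1, j ends at 0: the pointers have crossed (j < i), so scanning stops.

j = 0, so swapping arr[0] with arr[j] leaves the pivot at position 0: [3, 12, 28, 9, 28, 28, 23]
Pivot position: 0

After partitioning with pivot 3, the array becomes [3, 12, 28, 9, 28, 28, 23]. The pivot is placed at index 0. All elements to the left of the pivot are <= 3, and all elements to the right are > 3.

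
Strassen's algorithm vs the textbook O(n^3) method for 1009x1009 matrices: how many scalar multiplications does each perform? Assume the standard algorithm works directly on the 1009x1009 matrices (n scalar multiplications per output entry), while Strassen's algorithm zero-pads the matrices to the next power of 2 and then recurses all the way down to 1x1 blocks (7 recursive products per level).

Matrix multiplication for 1009x1009 matrices:

Strassen's algorithm requires power-of-2 dimensions. Pad 1009x1009 to 1024x1024 (next power of 2).

Standard algorithm: 1009^3 = 1027243729 multiplications
Strassen's algorithm: 7^(log2(1024)) = 7^10 = 282475249 multiplications
Savings: 1027243729 - 282475249 = 744768480 multiplications

Standard: 1027243729 multiplications (1009^3). Strassen: 282475249 multiplications (7^10, after padding to 1024x1024). Strassen reduces 8 recursive multiplications to 7 at each level.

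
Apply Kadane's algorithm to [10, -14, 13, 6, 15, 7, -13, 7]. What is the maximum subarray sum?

Using Kadane's algorithm on [10, -14, 13, 6, 15, 7, -13, 7]:

Scanning through the array:
Position 1 (value -14): max_ending_here = -4, max_so_far = 10
Position 2 (value 13): max_ending_here = 13, max_so_far = 13
Position 3 (value 6): max_ending_here = 19, max_so_far = 19
Position 4 (value 15): max_ending_here = 34, max_so_far = 34
Position 5 (value 7): max_ending_here = 41, max_so_far = 41
Position 6 (value -13): max_ending_here = 28, max_so_far = 41
Position 7 (value 7): max_ending_here = 35, max_so_far = 41

Maximum subarray: [13, 6, 15, 7]
Maximum sum: 41

The maximum subarray is [13, 6, 15, 7] with sum 41. This subarray runs from index 2 to index 5.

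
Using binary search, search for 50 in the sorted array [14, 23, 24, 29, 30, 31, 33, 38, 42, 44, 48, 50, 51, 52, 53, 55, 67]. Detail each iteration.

Binary search for 50 in [14, 23, 24, 29, 30, 31, 33, 38, 42, 44, 48, 50, 51, 52, 53, 55, 67]:

lo=0, hi=16, mid=8, arr[mid]=42 -> 42 < 50, search right half
lo=9, hi=16, mid=12, arr[mid]=51 -> 51 > 50, search left half
lo=9, hi=11, mid=10, arr[mid]=48 -> 48 < 50, search right half
lo=11, hi=11, mid=11, arr[mid]=50 -> Found target at index 11!

Binary search finds 50 at index 11 after 4 comparisons. The search repeatedly halves the search space by comparing with the middle element.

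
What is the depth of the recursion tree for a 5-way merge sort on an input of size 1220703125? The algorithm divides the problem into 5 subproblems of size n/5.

For divide and conquer with division factor 5:

Problem sizes at each level:
Level 0: 1220703125
Level 1: 244140625
Level 2: 48828125
Level 3: 9765625
Level 4: 1953125
Level 5: 390625
Level 6: 78125
Level 7: 15625
Level 8: 3125
Level 9: 625
Level 10: 125
Level 11: 25
Level 12: 5
Level 13: 1

The root is level 0 and the size-1 base case is level 13 (the tree spans levels 0 through 13, i.e. 14 levels counting the root), so the depth is the number of divisions: log_5(1220703125) = 13

The recursion tree depth is log_5(1220703125) = 13. At each level, the problem size is divided by 5, so it takes 13 divisions to reduce to a base case of size 1. The algorithm makes 5 recursive calls at each level.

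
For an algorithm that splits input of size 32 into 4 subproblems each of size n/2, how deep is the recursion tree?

For divide and conquer with division factor 2:

Problem sizes at each level:
Level 0: 32
Level 1: 16
Level 2: 8
Level 3: 4
Level 4: 2
Level 5: 1

The root is level 0 and the size-1 base case is level 5 (the tree spans levels 0 through 5, i.e. 6 levels counting the root), so the depth is the number of divisions: log_2(32) = 5

The recursion tree depth is log_2(32) = 5. At each level, the problem size is divided by 2, so it takes 5 divisions to reduce to a base case of size 1. The algorithm makes 4 recursive calls at each level.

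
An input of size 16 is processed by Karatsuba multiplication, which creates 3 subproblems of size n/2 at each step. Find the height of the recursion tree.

For divide and conquer with division factor 2:

Problem sizes at each level:
Level 0: 16
Level 1: 8
Level 2: 4
Level 3: 2
Level 4: 1

The root is level 0 and the size-1 base case is level 4 (the tree spans levels 0 through 4, i.e. 5 levels counting the root), so the depth is the number of divisions: log_2(16) = 4

The recursion tree depth is log_2(16) = 4. At each level, the problem size is divided by 2, so it takes 4 divisions to reduce to a base case of size 1. The algorithm makes 3 recursive calls at each level.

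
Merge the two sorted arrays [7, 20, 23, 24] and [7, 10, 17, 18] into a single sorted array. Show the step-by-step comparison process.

Merging process:

Compare 7 vs 7: take 7 from left. Merged: [7]
Compare 20 vs 7: take 7 from right. Merged: [7, 7]
Compare 20 vs 10: take 10 from right. Merged: [7, 7, 10]
Compare 20 vs 17: take 17 from right. Merged: [7, 7, 10, 17]
Compare 20 vs 18: take 18 from right. Merged: [7, 7, 10, 17, 18]
Append remaining from left: [20, 23, 24]. Merged: [7, 7, 10, 17, 18, 20, 23, 24]

Final merged array: [7, 7, 10, 17, 18, 20, 23, 24]
Total comparisons: 5

The merged array is [7, 7, 10, 17, 18, 20, 23, 24], requiring 5 comparisons. The merge step runs in O(n) time where n is the total number of elements.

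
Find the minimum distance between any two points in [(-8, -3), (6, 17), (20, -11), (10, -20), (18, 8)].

Computing all pairwise distances among 5 points:

d((-8, -3), (6, 17)) = 24.4131
d((-8, -3), (20, -11)) = 29.1204
d((-8, -3), (10, -20)) = 24.7588
d((-8, -3), (18, 8)) = 28.2312
d((6, 17), (20, -11)) = 31.305
d((6, 17), (10, -20)) = 37.2156
d((6, 17), (18, 8)) = 15.0
d((20, -11), (10, -20)) = 13.4536 <-- minimum
d((20, -11), (18, 8)) = 19.105
d((10, -20), (18, 8)) = 29.1204

Closest pair: (20, -11) and (10, -20) with distance 13.4536

The closest pair is (20, -11) and (10, -20) with Euclidean distance 13.4536. For 5 points, brute-force pairwise comparison is shown above. For large n, the divide-and-conquer algorithm (sort by x, recurse on halves, check the dividing strip) achieves O(n log n).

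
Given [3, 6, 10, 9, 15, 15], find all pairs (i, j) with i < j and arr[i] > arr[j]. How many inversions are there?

Finding inversions in [3, 6, 10, 9, 15, 15]:

(2, 3): arr[2]=10 > arr[3]=9

Total inversions: 1

The array has 1 inversion(s): (2,3). Each pair (i,j) satisfies i < j and arr[i] > arr[j].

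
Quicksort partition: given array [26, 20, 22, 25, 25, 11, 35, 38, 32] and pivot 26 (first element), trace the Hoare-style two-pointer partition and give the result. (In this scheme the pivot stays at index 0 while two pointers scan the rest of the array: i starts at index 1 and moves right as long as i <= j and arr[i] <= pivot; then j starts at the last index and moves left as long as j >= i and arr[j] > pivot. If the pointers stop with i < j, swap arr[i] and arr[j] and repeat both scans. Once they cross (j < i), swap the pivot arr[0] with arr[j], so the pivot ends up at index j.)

Hoare-style two-pointer partition with pivot = 26:

Initial array: [26, 20, 22, 25, 25, 11, 35, 38, 32]

Pointers start at i = 1, j = 8.
i ends at 6, j ends at 5: the pointers have crossed (j < i), so scanning stops.

Swap pivot arr[0] with arr[5] to place pivot at position 5: [11, 20, 22, 25, 25, 26, 35, 38, 32]
Pivot position: 5

After partitioning with pivot 26, the array becomes [11, 20, 22, 25, 25, 26, 35, 38, 32]. The pivot is placed at index 5. All elements to the left of the pivot are <= 26, and all elements to the right are > 26.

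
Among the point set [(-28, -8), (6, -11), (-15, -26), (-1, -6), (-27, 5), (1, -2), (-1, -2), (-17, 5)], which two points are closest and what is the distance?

Computing all pairwise distances among 8 points:

d((-28, -8), (6, -11)) = 34.1321
d((-28, -8), (-15, -26)) = 22.2036
d((-28, -8), (-1, -6)) = 27.074
d((-28, -8), (-27, 5)) = 13.0384
d((-28, -8), (1, -2)) = 29.6142
d((-28, -8), (-1, -2)) = 27.6586
d((-28, -8), (-17, 5)) = 17.0294
d((6, -11), (-15, -26)) = 25.807
d((6, -11), (-1, -6)) = 8.6023
d((6, -11), (-27, 5)) = 36.6742
d((6, -11), (1, -2)) = 10.2956
d((6, -11), (-1, -2)) = 11.4018
d((6, -11), (-17, 5)) = 28.0179
d((-15, -26), (-1, -6)) = 24.4131
d((-15, -26), (-27, 5)) = 33.2415
d((-15, -26), (1, -2)) = 28.8444
d((-15, -26), (-1, -2)) = 27.7849
d((-15, -26), (-17, 5)) = 31.0644
d((-1, -6), (-27, 5)) = 28.2312
d((-1, -6), (1, -2)) = 4.4721
d((-1, -6), (-1, -2)) = 4.0
d((-1, -6), (-17, 5)) = 19.4165
d((-27, 5), (1, -2)) = 28.8617
d((-27, 5), (-1, -2)) = 26.9258
d((-27, 5), (-17, 5)) = 10.0
d((1, -2), (-1, -2)) = 2.0 <-- minimum
d((1, -2), (-17, 5)) = 19.3132
d((-1, -2), (-17, 5)) = 17.4642

Closest pair: (1, -2) and (-1, -2) with distance 2.0

The closest pair is (1, -2) and (-1, -2) with Euclidean distance 2.0. For 8 points, brute-force pairwise comparison is shown above. For large n, the divide-and-conquer algorithm (sort by x, recurse on halves, check the dividing strip) achieves O(n log n).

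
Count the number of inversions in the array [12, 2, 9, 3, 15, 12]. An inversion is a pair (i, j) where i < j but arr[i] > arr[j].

Finding inversions in [12, 2, 9, 3, 15, 12]:

(0, 1): arr[0]=12 > arr[1]=2
(0, 2): arr[0]=12 > arr[2]=9
(0, 3): arr[0]=12 > arr[3]=3
(2, 3): arr[2]=9 > arr[3]=3
(4, 5): arr[4]=15 > arr[5]=12

Total inversions: 5

The array has 5 inversion(s): (0,1), (0,2), (0,3), (2,3), (4,5). Each pair (i,j) satisfies i < j and arr[i] > arr[j].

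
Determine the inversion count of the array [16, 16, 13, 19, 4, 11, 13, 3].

Finding inversions in [16, 16, 13, 19, 4, 11, 13, 3]:

(0, 2): arr[0]=16 > arr[2]=13
(0, 4): arr[0]=16 > arr[4]=4
(0, 5): arr[0]=16 > arr[5]=11
(0, 6): arr[0]=16 > arr[6]=13
(0, 7): arr[0]=16 > arr[7]=3
(1, 2): arr[1]=16 > arr[2]=13
(1, 4): arr[1]=16 > arr[4]=4
(1, 5): arr[1]=16 > arr[5]=11
(1, 6): arr[1]=16 > arr[6]=13
(1, 7): arr[1]=16 > arr[7]=3
(2, 4): arr[2]=13 > arr[4]=4
(2, 5): arr[2]=13 > arr[5]=11
(2, 7): arr[2]=13 > arr[7]=3
(3, 4): arr[3]=19 > arr[4]=4
(3, 5): arr[3]=19 > arr[5]=11
(3, 6): arr[3]=19 > arr[6]=13
(3, 7): arr[3]=19 > arr[7]=3
(4, 7): arr[4]=4 > arr[7]=3
(5, 7): arr[5]=11 > arr[7]=3
(6, 7): arr[6]=13 > arr[7]=3

Total inversions: 20

The array has 20 inversion(s): (0,2), (0,4), (0,5), (0,6), (0,7), (1,2), (1,4), (1,5), (1,6), (1,7), (2,4), (2,5), (2,7), (3,4), (3,5), (3,6), (3,7), (4,7), (5,7), (6,7). Each pair (i,j) satisfies i < j and arr[i] > arr[j].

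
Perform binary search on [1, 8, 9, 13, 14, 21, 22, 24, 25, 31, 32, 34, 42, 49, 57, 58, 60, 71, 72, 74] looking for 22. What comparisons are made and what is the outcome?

Binary search for 22 in [1, 8, 9, 13, 14, 21, 22, 24, 25, 31, 32, 34, 42, 49, 57, 58, 60, 71, 72, 74]:

lo=0, hi=19, mid=9, arr[mid]=31 -> 31 > 22, search left half
lo=0, hi=8, mid=4, arr[mid]=14 -> 14 < 22, search right half
lo=5, hi=8, mid=6, arr[mid]=22 -> Found target at index 6!

Binary search finds 22 at index 6 after 3 comparisons. The search repeatedly halves the search space by comparing with the middle element.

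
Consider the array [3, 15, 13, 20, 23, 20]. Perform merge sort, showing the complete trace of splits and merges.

Merge sort trace:

Split: [3, 15, 13, 20, 23, 20] -> [3, 15, 13] and [20, 23, 20]
  Split: [3, 15, 13] -> [3] and [15, 13]
    Split: [15, 13] -> [15] and [13]
    Merge: [15] + [13] -> [13, 15]
  Merge: [3] + [13, 15] -> [3, 13, 15]
  Split: [20, 23, 20] -> [20] and [23, 20]
    Split: [23, 20] -> [23] and [20]
    Merge: [23] + [20] -> [20, 23]
  Merge: [20] + [20, 23] -> [20, 20, 23]
Merge: [3, 13, 15] + [20, 20, 23] -> [3, 13, 15, 20, 20, 23]

Final sorted array: [3, 13, 15, 20, 20, 23]

The merge sort proceeds by recursively splitting the array and merging sorted halves.
After all merges, the sorted array is [3, 13, 15, 20, 20, 23].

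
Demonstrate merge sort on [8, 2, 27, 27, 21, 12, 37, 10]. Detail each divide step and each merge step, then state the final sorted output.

Merge sort trace:

Split: [8, 2, 27, 27, 21, 12, 37, 10] -> [8, 2, 27, 27] and [21, 12, 37, 10]
  Split: [8, 2, 27, 27] -> [8, 2] and [27, 27]
    Split: [8, 2] -> [8] and [2]
    Merge: [8] + [2] -> [2, 8]
    Split: [27, 27] -> [27] and [27]
    Merge: [27] + [27] -> [27, 27]
  Merge: [2, 8] + [27, 27] -> [2, 8, 27, 27]
  Split: [21, 12, 37, 10] -> [21, 12] and [37, 10]
    Split: [21, 12] -> [21] and [12]
    Merge: [21] + [12] -> [12, 21]
    Split: [37, 10] -> [37] and [10]
    Merge: [37] + [10] -> [10, 37]
  Merge: [12, 21] + [10, 37] -> [10, 12, 21, 37]
Merge: [2, 8, 27, 27] + [10, 12, 21, 37] -> [2, 8, 10, 12, 21, 27, 27, 37]

Final sorted array: [2, 8, 10, 12, 21, 27, 27, 37]

The merge sort proceeds by recursively splitting the array and merging sorted halves.
After all merges, the sorted array is [2, 8, 10, 12, 21, 27, 27, 37].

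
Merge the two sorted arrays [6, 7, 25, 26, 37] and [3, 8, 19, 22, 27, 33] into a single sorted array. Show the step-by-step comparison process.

Merging process:

Compare 6 vs 3: take 3 from right. Merged: [3]
Compare 6 vs 8: take 6 from left. Merged: [3, 6]
Compare 7 vs 8: take 7 from left. Merged: [3, 6, 7]
Compare 25 vs 8: take 8 from right. Merged: [3, 6, 7, 8]
Compare 25 vs 19: take 19 from right. Merged: [3, 6, 7, 8, 19]
Compare 25 vs 22: take 22 from right. Merged: [3, 6, 7, 8, 19, 22]
Compare 25 vs 27: take 25 from left. Merged: [3, 6, 7, 8, 19, 22, 25]
Compare 26 vs 27: take 26 from left. Merged: [3, 6, 7, 8, 19, 22, 25, 26]
Compare 37 vs 27: take 27 from right. Merged: [3, 6, 7, 8, 19, 22, 25, 26, 27]
Compare 37 vs 33: take 33 from right. Merged: [3, 6, 7, 8, 19, 22, 25, 26, 27, 33]
Append remaining from left: [37]. Merged: [3, 6, 7, 8, 19, 22, 25, 26, 27, 33, 37]

Final merged array: [3, 6, 7, 8, 19, 22, 25, 26, 27, 33, 37]
Total comparisons: 10

The merged array is [3, 6, 7, 8, 19, 22, 25, 26, 27, 33, 37], requiring 10 comparisons. The merge step runs in O(n) time where n is the total number of elements.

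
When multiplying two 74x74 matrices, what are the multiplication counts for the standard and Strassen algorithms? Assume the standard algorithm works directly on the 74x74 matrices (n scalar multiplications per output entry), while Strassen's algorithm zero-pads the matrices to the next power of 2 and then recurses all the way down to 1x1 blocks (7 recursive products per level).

Matrix multiplication for 74x74 matrices:

Strassen's algorithm requires power-of-2 dimensions. Pad 74x74 to 128x128 (next power of 2).

Standard algorithm: 74^3 = 405224 multiplications
Strassen's algorithm: 7^(log2(128)) = 7^7 = 823543 multiplications
Difference: 405224 - 823543 = -418319 (Strassen uses MORE here due to padding overhead — for small or just-over-power-of-2 n, padding can outweigh the per-level savings)

Standard: 405224 multiplications (74^3). Strassen: 823543 multiplications (7^7, after padding to 128x128). Strassen reduces 8 recursive multiplications to 7 at each level.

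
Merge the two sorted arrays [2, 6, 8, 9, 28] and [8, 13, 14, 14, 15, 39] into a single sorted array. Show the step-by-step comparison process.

Merging process:

Compare 2 vs 8: take 2 from left. Merged: [2]
Compare 6 vs 8: take 6 from left. Merged: [2, 6]
Compare 8 vs 8: take 8 from left. Merged: [2, 6, 8]
Compare 9 vs 8: take 8 from right. Merged: [2, 6, 8, 8]
Compare 9 vs 13: take 9 from left. Merged: [2, 6, 8, 8, 9]
Compare 28 vs 13: take 13 from right. Merged: [2, 6, 8, 8, 9, 13]
Compare 28 vs 14: take 14 from right. Merged: [2, 6, 8, 8, 9, 13, 14]
Compare 28 vs 14: take 14 from right. Merged: [2, 6, 8, 8, 9, 13, 14, 14]
Compare 28 vs 15: take 15 from right. Merged: [2, 6, 8, 8, 9, 13, 14, 14, 15]
Compare 28 vs 39: take 28 from left. Merged: [2, 6, 8, 8, 9, 13, 14, 14, 15, 28]
Append remaining from right: [39]. Merged: [2, 6, 8, 8, 9, 13, 14, 14, 15, 28, 39]

Final merged array: [2, 6, 8, 8, 9, 13, 14, 14, 15, 28, 39]
Total comparisons: 10

The merged array is [2, 6, 8, 8, 9, 13, 14, 14, 15, 28, 39], requiring 10 comparisons. The merge step runs in O(n) time where n is the total number of elements.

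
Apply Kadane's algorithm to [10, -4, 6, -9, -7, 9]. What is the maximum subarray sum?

Using Kadane's algorithm on [10, -4, 6, -9, -7, 9]:

Scanning through the array:
Position 1 (value -4): max_ending_here = 6, max_so_far = 10
Position 2 (value 6): max_ending_here = 12, max_so_far = 12
Position 3 (value -9): max_ending_here = 3, max_so_far = 12
Position 4 (value -7): max_ending_here = -4, max_so_far = 12
Position 5 (value 9): max_ending_here = 9, max_so_far = 12

Maximum subarray: [10, -4, 6]
Maximum sum: 12

The maximum subarray is [10, -4, 6] with sum 12. This subarray runs from index 0 to index 2.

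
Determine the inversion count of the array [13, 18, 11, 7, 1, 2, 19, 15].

Finding inversions in [13, 18, 11, 7, 1, 2, 19, 15]:

(0, 2): arr[0]=13 > arr[2]=11
(0, 3): arr[0]=13 > arr[3]=7
(0, 4): arr[0]=13 > arr[4]=1
(0, 5): arr[0]=13 > arr[5]=2
(1, 2): arr[1]=18 > arr[2]=11
(1, 3): arr[1]=18 > arr[3]=7
(1, 4): arr[1]=18 > arr[4]=1
(1, 5): arr[1]=18 > arr[5]=2
(1, 7): arr[1]=18 > arr[7]=15
(2, 3): arr[2]=11 > arr[3]=7
(2, 4): arr[2]=11 > arr[4]=1
(2, 5): arr[2]=11 > arr[5]=2
(3, 4): arr[3]=7 > arr[4]=1
(3, 5): arr[3]=7 > arr[5]=2
(6, 7): arr[6]=19 > arr[7]=15

Total inversions: 15

The array has 15 inversion(s): (0,2), (0,3), (0,4), (0,5), (1,2), (1,3), (1,4), (1,5), (1,7), (2,3), (2,4), (2,5), (3,4), (3,5), (6,7). Each pair (i,j) satisfies i < j and arr[i] > arr[j].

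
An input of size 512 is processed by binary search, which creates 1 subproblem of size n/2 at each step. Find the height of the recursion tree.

For divide and conquer with division factor 2:

Problem sizes at each level:
Level 0: 512
Level 1: 256
Level 2: 128
Level 3: 64
Level 4: 32
Level 5: 16
Level 6: 8
Level 7: 4
Level 8: 2
Level 9: 1

The root is level 0 and the size-1 base case is level 9 (the tree spans levels 0 through 9, i.e. 10 levels counting the root), so the depth is the number of divisions: log_2(512) = 9

The recursion tree depth is log_2(512) = 9. At each level, the problem size is divided by 2, so it takes 9 divisions to reduce to a base case of size 1. The algorithm makes 1 recursive call at each level.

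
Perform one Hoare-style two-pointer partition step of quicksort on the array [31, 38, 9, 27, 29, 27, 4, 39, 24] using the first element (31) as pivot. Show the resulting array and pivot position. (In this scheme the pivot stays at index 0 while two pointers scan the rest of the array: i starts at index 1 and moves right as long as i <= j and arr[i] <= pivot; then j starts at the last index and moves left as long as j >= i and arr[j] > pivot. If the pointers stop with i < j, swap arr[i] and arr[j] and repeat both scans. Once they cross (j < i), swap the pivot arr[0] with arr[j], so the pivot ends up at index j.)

Hoare-style two-pointer partition with pivot = 31:

Initial array: [31, 38, 9, 27, 29, 27, 4, 39, 24]

Pointers start at i = 1, j = 8.
i stops at index 1 (arr[1]=38 > 31), j stops at index 8 (arr[8]=24 <= 31): swap arr[1] and arr[8], array becomes [31, 24, 9, 27, 29, 27, 4, 39, 38]
i ends at 7, j ends at 6: the pointers have crossed (j < i), so scanning stops.

Swap pivot arr[0] with arr[6] to place pivot at position 6: [4, 24, 9, 27, 29, 27, 31, 39, 38]
Pivot position: 6

After partitioning with pivot 31, the array becomes [4, 24, 9, 27, 29, 27, 31, 39, 38]. The pivot is placed at index 6. All elements to the left of the pivot are <= 31, and all elements to the right are > 31.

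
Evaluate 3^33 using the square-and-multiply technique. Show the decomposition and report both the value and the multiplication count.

Computing 3^33 by squaring (build up from 3^1; each line after the first costs one multiplication):

3^1 = 3
3^2 = (3^1)^2 = 3^2 = 9
3^4 = (3^2)^2 = 9^2 = 81
3^8 = (3^4)^2 = 81^2 = 6561
3^16 = (3^8)^2 = 6561^2 = 43046721
3^32 = (3^16)^2 = 43046721^2 = 1853020188851841
3^33 = 3 * 3^32 = 3 * 1853020188851841 = 5559060566555523

Result: 5559060566555523
Multiplications needed: 6 (6 lines after 3^1)

3^33 = 5559060566555523. Using exponentiation by squaring, this requires 6 multiplications. The key idea: if the exponent is even, square the half-power; if odd, multiply by the base once.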